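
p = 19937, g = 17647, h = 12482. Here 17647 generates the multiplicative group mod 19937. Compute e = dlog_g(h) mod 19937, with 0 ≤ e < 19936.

Baby-step giant-step with m = ceil(sqrt(19936)) = 142.
Baby table (17647^j mod 19937 for j=0..141):
  0:1  1:17647  2:669  3:3139  4:8947  5:6606  6:4443  7:13337
  8:1754  9:10614  10:17080  11:3194  12:2619  13:3527  14:17592  15:6997
  16:6218  17:15735  18:12946  19:19916  20:8216  21:5888  22:13829  23:11483
  24:833  25:6382  26:18978  27:3040  28:16350  29:186  30:12674  31:4812
  32:5681  33:9371  34:12559  35:8981  36:8494  37:7252  38:441  39:6897
  40:15911  41:8646  42:18038  43:2444  44:5537  45:202  46:15908  47:15516
  48:16031  49:12964  50:18570  51:321  52:2579  53:15379  54:10769  55:1059
  56:7204  57:10676  58:14659  59:4798  60:17804  61:5  62:8487  63:3345
  64:15695  65:4861  66:13093  67:2278  68:6874  69:8770  70:13196  71:5652
  72:15970  73:13095  74:17635  75:8212  76:15048  77:11153  78:18864  79:4919
  80:19832  81:1206  82:9503  83:9334  84:17541  85:4165  86:11973  87:15142
  88:15200  89:2002  90:930  91:3559  92:4123  93:8468  94:6981  95:2984
  96:5031  97:2596  98:16323  99:2205  100:14548  101:19744  102:3356  103:10442
  104:12220  105:7748  106:1010  107:19729  108:17769  109:407  110:5009  111:13102
  112:1605  113:12895  114:17084  115:13971  116:5295  117:16083  118:13506  119:13484
  120:4053  121:9272  122:25  123:2561  124:16725  125:18664  126:4368  127:5654
  128:11390  129:14433  130:3976  131:6169  132:8323  133:102  134:5664  135:8427
  136:1186  137:15429  138:15891  139:14572  140:4658  141:19412
Giant step factor: 17647^(-142) ≡ 6768 (mod 19937).
Scan 12482·6768^i mod 19937 for i = 0, 1, …:
  i=0: 12482   i=1: 5107   i=2: 13355   i=3: 12219
  i=4: 19453   i=5: 13893   i=6: 4932   i=7: 5238
  i=8: 2798   i=9: 16651   i=10: 10044   i=11: 12559
Match at i=11, j=34: e = 11·142 + 34 = 1596.

1596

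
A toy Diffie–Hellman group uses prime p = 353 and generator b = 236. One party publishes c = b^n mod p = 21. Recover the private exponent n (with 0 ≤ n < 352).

Baby-step giant-step with m = ceil(sqrt(352)) = 19.
Baby table (236^j mod 353 for j=0..18):
  0:1  1:236  2:275  3:301  4:83  5:173  6:233  7:273
  8:182  9:239  10:277  11:67  12:280  13:69  14:46  15:266
  16:295  17:79  18:288
Giant step factor: 236^(-19) ≡ 57 (mod 353).
Scan 21·57^i mod 353 for i = 0, 1, …:
  i=0: 21   i=1: 138   i=2: 100   i=3: 52
  i=4: 140   i=5: 214   i=6: 196   i=7: 229
  i=8: 345   i=9: 250   i=10: 130   i=11: 350
  i=12: 182
Match at i=12, j=8: n = 12·19 + 8 = 236.

236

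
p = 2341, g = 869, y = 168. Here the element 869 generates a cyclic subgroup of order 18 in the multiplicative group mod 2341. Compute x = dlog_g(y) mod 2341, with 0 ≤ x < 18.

13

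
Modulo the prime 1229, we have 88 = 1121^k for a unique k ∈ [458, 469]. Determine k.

460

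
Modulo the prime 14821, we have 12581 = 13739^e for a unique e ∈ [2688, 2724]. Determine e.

Compute 13739^2688 mod 14821 = 1641, then multiply by 13739 repeatedly:
  13739^2688=1641  13739^2689=2958  13739^2690=780  13739^2691=837  13739^2692=13268
  13739^2693=5573  13739^2694=2161  13739^2695=3516  13739^2696=4685  13739^2697=14433
  13739^2698=4828  13739^2699=7917  13739^2700=344  13739^2701=13138  13739^2702=12844
  13739^2703=4890  13739^2704=117  13739^2705=6795  13739^2706=13847  13739^2707=1577
  13739^2708=12922  13739^2709=9420  13739^2710=4408  13739^2711=2906  13739^2712=12581
Found 12581 at exponent 2712.

2712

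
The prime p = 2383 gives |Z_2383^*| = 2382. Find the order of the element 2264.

The order of 2264 must divide p − 1 = 2382 = 2 · 3 · 397.
Divisors: 1, 2, 3, 6, 397, 794, 1191, 2382.
Check each in increasing order: 2264^1 ≡ 2264;  2264^2 ≡ 2246;  2264^3 ≡ 2005;  2264^6 ≡ 2287;  2264^397 ≡ 1279;  2264^794 ≡ 1103;  2264^1191 ≡ 1.
Smallest exponent giving 1 is 1191.

1191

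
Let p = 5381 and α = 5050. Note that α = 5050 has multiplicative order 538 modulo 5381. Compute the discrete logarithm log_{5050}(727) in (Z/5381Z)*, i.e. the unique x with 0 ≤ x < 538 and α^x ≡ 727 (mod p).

Baby-step giant-step with m = ceil(sqrt(538)) = 24.
Baby table (5050^j mod 5381 for j=0..23):
  0:1  1:5050  2:1941  3:3249  4:781  5:5158  6:3860  7:3018
  8:1908  9:3410  10:1300  11:180  12:4992  13:4996  14:3672  15:674
  16:2908  17:651  18:5140  19:4437  20:366  21:2617  22:114  23:5314
Giant step factor: 5050^(-24) ≡ 1508 (mod 5381).
Scan 727·1508^i mod 5381 for i = 0, 1, …:
  i=0: 727   i=1: 3973   i=2: 2231   i=3: 1223
  i=4: 3982   i=5: 5041   i=6: 3856   i=7: 3368
  i=8: 4661   i=9: 1202     …   i=20: 4377
  i=21: 3410
Match at i=21, j=9: x = 21·24 + 9 = 513.

513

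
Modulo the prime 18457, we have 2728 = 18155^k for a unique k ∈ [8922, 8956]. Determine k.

8954

Compute 18155^8922 mod 18457 = 18006, then multiply by 18155 repeatedly:
  18155^8922=18006  18155^8923=7003  18155^8924=7649  18155^8925=15584  18155^8926=167
  18155^8927=4937  18155^8928=4043  18155^8929=15633  18155^8930=3826  18155^8931=7339
  18155^8932=16919  18155^8933=3051  18155^8934=1448  18155^8935=5672  18155^8936=3557
  18155^8937=14749  18155^8938=12396  18155^8939=3179  18155^8940=18163  18155^8941=14960
  18155^8942=4045  18155^8943=15029  18155^8944=1664  18155^8945=14268  18155^8946=10002
  18155^8947=6344  18155^8948=3640  18155^8949=8140  18155^8950=14958  18155^8951=4649
  18155^8952=17191  18155^8953=13192  18155^8954=2728
Found 2728 at exponent 8954.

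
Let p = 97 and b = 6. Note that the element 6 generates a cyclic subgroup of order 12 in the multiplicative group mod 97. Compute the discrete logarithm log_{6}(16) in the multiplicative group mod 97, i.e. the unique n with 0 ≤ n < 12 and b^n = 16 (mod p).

5

Successive powers of 6 modulo 97:
  6^0=1  6^1=6  6^2=36  6^3=22  6^4=35  6^5=16
So 6^5 ≡ 16 (mod 97), giving n = 5.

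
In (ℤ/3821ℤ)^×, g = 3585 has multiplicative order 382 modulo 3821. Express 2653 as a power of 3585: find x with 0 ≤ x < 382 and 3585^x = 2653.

Baby-step giant-step with m = ceil(sqrt(382)) = 20.
Baby table (3585^j mod 3821 for j=0..19):
  0:1  1:3585  2:2202  3:3805  4:3776  5:2978  6:256  7:720
  8:2025  9:3546  10:3764  11:1989  12:579  13:912  14:2565  15:2199
  16:692  17:991  18:3026  19:391
Giant step factor: 3585^(-20) ≡ 167 (mod 3821).
Scan 2653·167^i mod 3821 for i = 0, 1, …:
  i=0: 2653   i=1: 3636   i=2: 3494   i=3: 2706
  i=4: 1024   i=5: 2884   i=6: 182   i=7: 3647
  i=8: 1510   i=9: 3805
Match at i=9, j=3: x = 9·20 + 3 = 183.

183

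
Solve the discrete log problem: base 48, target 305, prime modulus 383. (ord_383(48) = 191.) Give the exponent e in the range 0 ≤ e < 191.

57

Baby-step giant-step with m = ceil(sqrt(191)) = 14.
Baby table (48^j mod 383 for j=0..13):
  0:1  1:48  2:6  3:288  4:36  5:196  6:216  7:27
  8:147  9:162  10:116  11:206  12:313  13:87
Giant step factor: 48^(-14) ≡ 207 (mod 383).
Scan 305·207^i mod 383 for i = 0, 1, …:
  i=0: 305   i=1: 323   i=2: 219   i=3: 139
  i=4: 48
Match at i=4, j=1: e = 4·14 + 1 = 57.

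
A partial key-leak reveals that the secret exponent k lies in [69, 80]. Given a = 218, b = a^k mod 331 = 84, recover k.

72

Compute 218^69 mod 331 = 174, then multiply by 218 repeatedly:
  218^69=174  218^70=198  218^71=134  218^72=84
Found 84 at exponent 72.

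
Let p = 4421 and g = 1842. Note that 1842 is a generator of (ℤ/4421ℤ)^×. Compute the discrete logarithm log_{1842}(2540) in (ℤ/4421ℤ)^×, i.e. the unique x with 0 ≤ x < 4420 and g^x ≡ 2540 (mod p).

2242

Baby-step giant-step with m = ceil(sqrt(4420)) = 67.
Baby table (1842^j mod 4421 for j=0..66):
  0:1  1:1842  2:2057  3:197  4:352  5:2918  6:3441  7:3029
  8:116  9:1464  10:4299  11:747  12:1043  13:2492  14:1266  15:2105
  16:193  17:1826  18:3532  19:2653  20:1621  21:1707  22:963  23:1025
  24:283  25:4029  26:2980  27:2699  28:2354  29:3488  30:1183  31:3954
  32:1881  33:3159  34:842  35:3614  36:3383  37:2297  38:177  39:3301
  40:1567  41:3922  42:410  43:3650  44:3380  45:1192  46:2848  47:2710
  48:511  49:4010  50:3350  51:3405  52:3032  53:1221  54:3214  55:469
  56:1803  57:955  58:3973  59:1511  60:2453  61:164  62:1460  63:1352
  64:1361  65:255  66:1084
Giant step factor: 1842^(-67) ≡ 1925 (mod 4421).
Scan 2540·1925^i mod 4421 for i = 0, 1, …:
  i=0: 2540   i=1: 4295   i=2: 605   i=3: 1902
  i=4: 762   i=5: 3499   i=6: 2392   i=7: 2339
  i=8: 1997   i=9: 2376     …   i=32: 923
  i=33: 3954
Match at i=33, j=31: x = 33·67 + 31 = 2242.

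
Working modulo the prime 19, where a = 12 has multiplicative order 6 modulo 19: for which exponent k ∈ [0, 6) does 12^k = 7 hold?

Successive powers of 12 modulo 19:
  12^0=1  12^1=12  12^2=11  12^3=18  12^4=7
So 12^4 ≡ 7 (mod 19), giving k = 4.

4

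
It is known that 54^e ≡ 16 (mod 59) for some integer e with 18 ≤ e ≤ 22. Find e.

20

Compute 54^18 mod 59 = 3, then multiply by 54 repeatedly:
  54^18=3  54^19=44  54^20=16
Found 16 at exponent 20.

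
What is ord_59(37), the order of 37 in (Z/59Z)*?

The order of 37 must divide p − 1 = 58 = 2 · 29.
Divisors: 1, 2, 29, 58.
Check each in increasing order: 37^1 ≡ 37;  37^2 ≡ 12;  37^29 ≡ 58;  37^58 ≡ 1.
Smallest exponent giving 1 is 58.

58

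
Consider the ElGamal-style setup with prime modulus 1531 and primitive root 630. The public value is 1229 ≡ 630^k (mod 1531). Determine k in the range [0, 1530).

621

Baby-step giant-step with m = ceil(sqrt(1530)) = 40.
Baby table (630^j mod 1531 for j=0..39):
  0:1  1:630  2:371  3:1018  4:1382  5:1052  6:1368  7:1418
  8:767  9:945  10:1322  11:1527  12:542  13:47  14:521  15:596
  16:385  17:652  18:452  19:1525  20:813  21:836  22:16  23:894
  24:1343  25:978  26:678  27:1522  28:454  29:1254  30:24  31:1341
  32:1249  33:1467  34:1017  35:752  36:681  37:350  38:36  39:1246
Giant step factor: 630^(-40) ≡ 1046 (mod 1531).
Scan 1229·1046^i mod 1531 for i = 0, 1, …:
  i=0: 1229   i=1: 1025   i=2: 450   i=3: 683
  i=4: 972   i=5: 128   i=6: 691   i=7: 154
  i=8: 329   i=9: 1190     …   i=14: 33
  i=15: 836
Match at i=15, j=21: k = 15·40 + 21 = 621.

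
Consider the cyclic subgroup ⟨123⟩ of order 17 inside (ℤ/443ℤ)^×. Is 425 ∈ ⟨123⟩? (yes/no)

yes

⟨123⟩ has order 17; its elements mod 443 are {1, 13, 59, 67, 123, 169, 209, 225, 248, 267, 270, 324, 370, 380, 409, 425, 428}.
425 is in this set.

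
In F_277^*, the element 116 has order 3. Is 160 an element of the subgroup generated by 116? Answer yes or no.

160 ∈ ⟨116⟩ iff 160^3 ≡ 1 (mod 277), since |⟨116⟩| = 3.
160^3 mod 277 = 1.
Since 1 = 1, 160 lies in the subgroup.

yes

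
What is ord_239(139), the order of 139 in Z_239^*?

The order of 139 must divide p − 1 = 238 = 2 · 7 · 17.
Divisors: 1, 2, 7, 14, 17, 34, 119, 238.
Check each in increasing order: 139^1 ≡ 139;  139^2 ≡ 201;  139^7 ≡ 238;  139^14 ≡ 1.
Smallest exponent giving 1 is 14.

14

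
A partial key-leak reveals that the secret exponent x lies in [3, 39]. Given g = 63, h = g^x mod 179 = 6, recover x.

15

Compute 63^3 mod 179 = 163, then multiply by 63 repeatedly:
  63^3=163  63^4=66  63^5=41  63^6=77  63^7=18
  63^8=60  63^9=21  63^10=70  63^11=114  63^12=22
  63^13=133  63^14=145  63^15=6
Found 6 at exponent 15.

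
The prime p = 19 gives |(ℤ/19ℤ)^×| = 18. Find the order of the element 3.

18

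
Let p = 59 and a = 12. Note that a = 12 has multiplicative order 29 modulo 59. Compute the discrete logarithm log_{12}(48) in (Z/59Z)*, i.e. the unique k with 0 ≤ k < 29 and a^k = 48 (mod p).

Successive powers of 12 modulo 59:
  12^0=1  12^1=12  12^2=26  12^3=17  12^4=27  12^5=29
  12^6=53  12^7=46  12^8=21  12^9=16  12^10=15  12^11=3
  12^12=36  12^13=19  12^14=51  12^15=22  12^16=28  12^17=41
  12^18=20  12^19=4  12^20=48
So 12^20 ≡ 48 (mod 59), giving k = 20.

20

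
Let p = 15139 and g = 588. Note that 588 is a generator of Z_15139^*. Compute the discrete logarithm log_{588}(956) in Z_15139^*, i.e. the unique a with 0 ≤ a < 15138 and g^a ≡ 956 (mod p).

Baby-step giant-step with m = ceil(sqrt(15138)) = 124.
Baby table (588^j mod 15139 for j=0..123):
  0:1  1:588  2:12686  3:10980  4:7026  5:13480  6:8543  7:12275
  8:11536  9:896  10:12122  11:12406  12:12869  13:12611  14:12297  15:9333
  16:7486  17:11458  18:449  19:6649  20:3750  21:9845  22:5762  23:12059
  24:5640  25:879  26:2126  27:8690  28:7877  29:14281  30:10222  31:353
  32:10757  33:12153  34:356  35:12521  36:4794  37:3018  38:3321  39:14956
  40:13508  41:9868  42:4147  43:1057  44:817  45:11087  46:9386  47:8372
  48:2561  49:7107  50:552  51:6657  52:8454  53:5360  54:2768  55:7711
  56:7507  57:8667  58:9492  59:10144  60:15045  61:5284  62:3497  63:12471
  64:5672  65:4556  66:14464  67:11853  68:5624  69:6610  70:11096  71:14678
  72:1434  73:10547  74:9785  75:760  76:7849  77:12956  78:3211  79:10832
  80:10836  81:13188  82:3376  83:1879  84:14844  85:8208  86:12102  87:646
  88:1373  89:4957  90:8028  91:12235  92:3155  93:8182  94:11953  95:3868
  96:3534  97:3949  98:5745  99:2063  100:1924  101:11026  102:3796  103:6615
  104:14036  105:2413  106:10917  107:260  108:1490  109:13197  110:8668  111:10080
  112:7691  113:10886  114:12310  115:1838  116:5875  117:2808  118:953  119:221
  120:8836  121:2891  122:4340  123:8568
Giant step factor: 588^(-124) ≡ 10111 (mod 15139).
Scan 956·10111^i mod 15139 for i = 0, 1, …:
  i=0: 956   i=1: 7434   i=2: 39   i=3: 715
  i=4: 8062   i=5: 6506   i=6: 3211
Match at i=6, j=78: a = 6·124 + 78 = 822.

822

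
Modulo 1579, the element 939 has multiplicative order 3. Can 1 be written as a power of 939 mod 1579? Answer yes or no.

yes

⟨939⟩ has order 3; its elements mod 1579 are {1, 639, 939}.
1 is in this set.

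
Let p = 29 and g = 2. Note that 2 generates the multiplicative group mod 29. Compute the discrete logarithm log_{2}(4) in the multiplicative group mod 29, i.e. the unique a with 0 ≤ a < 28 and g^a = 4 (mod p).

Successive powers of 2 modulo 29:
  2^0=1  2^1=2  2^2=4
So 2^2 ≡ 4 (mod 29), giving a = 2.

2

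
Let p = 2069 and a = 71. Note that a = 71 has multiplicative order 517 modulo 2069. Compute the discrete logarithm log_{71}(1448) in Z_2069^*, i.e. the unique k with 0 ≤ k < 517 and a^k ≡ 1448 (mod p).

417

Baby-step giant-step with m = ceil(sqrt(517)) = 23.
Baby table (71^j mod 2069 for j=0..22):
  0:1  1:71  2:903  3:2043  4:223  5:1350  6:676  7:409
  8:73  9:1045  10:1780  11:171  12:1796  13:1307  14:1761  15:891
  16:1191  17:1801  18:1662  19:69  20:761  21:237  22:275
Giant step factor: 71^(-23) ≡ 1197 (mod 2069).
Scan 1448·1197^i mod 2069 for i = 0, 1, …:
  i=0: 1448   i=1: 1503   i=2: 1130   i=3: 1553
  i=4: 979   i=5: 809   i=6: 81   i=7: 1783
  i=8: 1112   i=9: 697     …   i=17: 1324
  i=18: 2043
Match at i=18, j=3: k = 18·23 + 3 = 417.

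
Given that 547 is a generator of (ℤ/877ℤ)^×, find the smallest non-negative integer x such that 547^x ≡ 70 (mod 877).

Baby-step giant-step with m = ceil(sqrt(876)) = 30.
Baby table (547^j mod 877 for j=0..29):
  0:1  1:547  2:152  3:706  4:302  5:318  6:300  7:101
  8:873  9:443  10:269  11:684  12:546  13:482  14:554  15:473
  16:16  17:859  18:678  19:772  20:447  21:703  22:415  23:739
  24:813  25:72  26:796  27:420  28:843  29:696
Giant step factor: 547^(-30) ≡ 28 (mod 877).
Scan 70·28^i mod 877 for i = 0, 1, …:
  i=0: 70   i=1: 206   i=2: 506   i=3: 136
  i=4: 300
Match at i=4, j=6: x = 4·30 + 6 = 126.

126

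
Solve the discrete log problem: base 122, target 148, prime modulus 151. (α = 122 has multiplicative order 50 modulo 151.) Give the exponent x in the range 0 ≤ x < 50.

Baby-step giant-step with m = ceil(sqrt(50)) = 8.
Baby table (122^j mod 151 for j=0..7):
  0:1  1:122  2:86  3:73  4:148  5:87  6:44  7:83
Giant step factor: 122^(-8) ≡ 84 (mod 151).
Scan 148·84^i mod 151 for i = 0, 1, …:
  i=0: 148
Match at i=0, j=4: x = 0·8 + 4 = 4.

4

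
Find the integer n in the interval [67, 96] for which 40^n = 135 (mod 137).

Compute 40^67 mod 137 = 113, then multiply by 40 repeatedly:
  40^67=113  40^68=136  40^69=97  40^70=44  40^71=116
  40^72=119  40^73=102  40^74=107  40^75=33  40^76=87
  40^77=55  40^78=8  40^79=46  40^80=59  40^81=31
  40^82=7  40^83=6  40^84=103  40^85=10  40^86=126
  40^87=108  40^88=73  40^89=43  40^90=76  40^91=26
  40^92=81  40^93=89  40^94=135
Found 135 at exponent 94.

94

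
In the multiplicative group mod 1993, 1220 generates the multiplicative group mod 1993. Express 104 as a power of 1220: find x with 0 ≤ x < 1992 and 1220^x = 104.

1236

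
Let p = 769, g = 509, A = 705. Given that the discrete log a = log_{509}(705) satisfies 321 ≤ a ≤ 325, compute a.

Compute 509^321 mod 769 = 326, then multiply by 509 repeatedly:
  509^321=326  509^322=599  509^323=367  509^324=705
Found 705 at exponent 324.

324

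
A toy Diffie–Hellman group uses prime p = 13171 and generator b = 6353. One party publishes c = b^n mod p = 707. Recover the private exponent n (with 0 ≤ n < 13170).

Baby-step giant-step with m = ceil(sqrt(13170)) = 115.
Baby table (6353^j mod 13171 for j=0..114):
  0:1  1:6353  2:4665  3:1995  4:3733  5:7949  6:2383  7:5720
  8:371  9:12525  10:5314  11:2569  12:1988  13:11946  14:1636  15:1589
  16:5931  17:10583  18:9015  19:4787  20:13143  21:6510  22:1090  23:9995
  24:844  25:1335  26:12302  27:11063  28:2783  29:4917  30:9260  31:7094
  32:10191  33:7958  34:6876  35:8192  36:5155  37:6609  38:11000  39:10845
  40:784  41:2114  42:8993  43:9902  44:2710  45:2133  46:11161  47:6340
  48:1102  49:7205  50:4140  51:12104  52:4414  53:1083  54:5037  55:7702
  56:541  57:12513  58:8104  59:12444  60:4390  61:6663  62:11616  63:12506
  64:3146  65:6131  66:3596  67:6874  68:8657  69:8996  70:2619  71:3534
  72:8118  73:9189  74:3845  75:8251  76:11194  77:5253  78:10166  79:7185
  80:8790  81:11001  82:4027  83:5449  84:4109  85:12726  86:4680  87:5093
  88:7853  89:11532  90:5694  91:6416  92:9774  93:6128  94:10879  95:6050
  96:2672  97:10968  98:5114  99:9556  100:4129  101:8076  102:5783  103:5480
  104:3487  105:12460  106:670  107:2277  108:4023  109:6379  110:11791  111:4746
  112:2919  113:12810  114:11492
Giant step factor: 6353^(-115) ≡ 5686 (mod 13171).
Scan 707·5686^i mod 13171 for i = 0, 1, …:
  i=0: 707   i=1: 2847   i=2: 883   i=3: 2587
  i=4: 10846   i=5: 3734   i=6: 13043   i=7: 9768
  i=8: 11912   i=9: 6350     …   i=80: 2927
  i=81: 7949
Match at i=81, j=5: n = 81·115 + 5 = 9320.

9320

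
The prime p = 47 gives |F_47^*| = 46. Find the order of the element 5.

46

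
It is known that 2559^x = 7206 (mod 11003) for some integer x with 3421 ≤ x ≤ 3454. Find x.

Compute 2559^3421 mod 11003 = 2476, then multiply by 2559 repeatedly:
  2559^3421=2476  2559^3422=9359  2559^3423=7153  2559^3424=6538  2559^3425=6182
  2559^3426=8427  2559^3427=9816  2559^3428=10298  2559^3429=397  2559^3430=3647
  2559^3431=2129  2559^3432=1626  2559^3433=1800  2559^3434=6946  2559^3435=4969
  2559^3436=7206
Found 7206 at exponent 3436.

3436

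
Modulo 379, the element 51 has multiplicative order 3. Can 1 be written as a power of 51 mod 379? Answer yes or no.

yes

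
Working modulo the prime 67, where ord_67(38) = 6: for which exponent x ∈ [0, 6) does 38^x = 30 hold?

5

Successive powers of 38 modulo 67:
  38^0=1  38^1=38  38^2=37  38^3=66  38^4=29  38^5=30
So 38^5 ≡ 30 (mod 67), giving x = 5.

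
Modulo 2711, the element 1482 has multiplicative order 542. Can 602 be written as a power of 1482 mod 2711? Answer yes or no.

yes

602 ∈ ⟨1482⟩ iff 602^542 ≡ 1 (mod 2711), since |⟨1482⟩| = 542.
602^542 mod 2711 = 1.
Since 1 = 1, 602 lies in the subgroup.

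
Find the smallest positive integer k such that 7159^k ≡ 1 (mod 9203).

The order of 7159 must divide p − 1 = 9202 = 2 · 43 · 107.
Divisors: 1, 2, 43, 86, 107, 214, 4601, 9202.
Check each in increasing order: 7159^1 ≡ 7159;  7159^2 ≡ 8977;  7159^43 ≡ 602;  7159^86 ≡ 3487;  7159^107 ≡ 2497;  7159^214 ≡ 4578;  7159^4601 ≡ 1.
Smallest exponent giving 1 is 4601.

4601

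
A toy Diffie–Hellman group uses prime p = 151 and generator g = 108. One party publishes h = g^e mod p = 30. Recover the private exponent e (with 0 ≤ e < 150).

Baby-step giant-step with m = ceil(sqrt(150)) = 13.
Baby table (108^j mod 151 for j=0..12):
  0:1  1:108  2:37  3:70  4:10  5:23  6:68  7:96
  8:100  9:79  10:76  11:54  12:94
Giant step factor: 108^(-13) ≡ 82 (mod 151).
Scan 30·82^i mod 151 for i = 0, 1, …:
  i=0: 30   i=1: 44   i=2: 135   i=3: 47
  i=4: 79
Match at i=4, j=9: e = 4·13 + 9 = 61.

61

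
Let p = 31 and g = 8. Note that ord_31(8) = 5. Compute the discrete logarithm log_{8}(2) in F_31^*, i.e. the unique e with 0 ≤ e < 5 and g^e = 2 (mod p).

2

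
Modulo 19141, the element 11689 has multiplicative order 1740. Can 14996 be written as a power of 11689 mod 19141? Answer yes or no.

no

14996 ∈ ⟨11689⟩ iff 14996^1740 ≡ 1 (mod 19141), since |⟨11689⟩| = 1740.
14996^1740 mod 19141 = 17833.
Since 17833 ≠ 1, 14996 does not lie in the subgroup.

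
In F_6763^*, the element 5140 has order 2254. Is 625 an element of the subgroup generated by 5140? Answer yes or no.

625 ∈ ⟨5140⟩ iff 625^2254 ≡ 1 (mod 6763), since |⟨5140⟩| = 2254.
625^2254 mod 6763 = 2155.
Since 2155 ≠ 1, 625 does not lie in the subgroup.

no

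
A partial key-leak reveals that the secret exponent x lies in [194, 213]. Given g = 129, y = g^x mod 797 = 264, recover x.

198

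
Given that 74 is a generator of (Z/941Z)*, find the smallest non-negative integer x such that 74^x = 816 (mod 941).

466

Baby-step giant-step with m = ceil(sqrt(940)) = 31.
Baby table (74^j mod 941 for j=0..30):
  0:1  1:74  2:771  3:594  4:670  5:648  6:902  7:878
  8:43  9:359  10:218  11:135  12:580  13:575  14:205  15:114
  16:908  17:381  18:905  19:159  20:474  21:259  22:346  23:197
  24:463  25:386  26:334  27:250  28:621  29:786  30:763
Giant step factor: 74^(-31) ≡ 471 (mod 941).
Scan 816·471^i mod 941 for i = 0, 1, …:
  i=0: 816   i=1: 408   i=2: 204   i=3: 102
  i=4: 51   i=5: 496   i=6: 248   i=7: 124
  i=8: 62   i=9: 31     …   i=14: 148
  i=15: 74
Match at i=15, j=1: x = 15·31 + 1 = 466.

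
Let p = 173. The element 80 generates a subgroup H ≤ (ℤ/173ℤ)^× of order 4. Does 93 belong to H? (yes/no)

yes

⟨80⟩ has order 4; its elements mod 173 are {1, 80, 93, 172}.
93 is in this set.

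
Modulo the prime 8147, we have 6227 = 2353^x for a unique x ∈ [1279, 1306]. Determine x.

1301

Compute 2353^1279 mod 8147 = 5417, then multiply by 2353 repeatedly:
  2353^1279=5417  2353^1280=4293  2353^1281=7296  2353^1282=1759  2353^1283=251
  2353^1284=4019  2353^1285=6187  2353^1286=7469  2353^1287=1478  2353^1288=7112
  2353^1289=598  2353^1290=5810  2353^1291=264  2353^1292=2020  2353^1293=3359
  2353^1294=1137  2353^1295=3145  2353^1296=2709  2353^1297=3323  2353^1298=6046
  2353^1299=1576  2353^1300=1443  2353^1301=6227
Found 6227 at exponent 1301.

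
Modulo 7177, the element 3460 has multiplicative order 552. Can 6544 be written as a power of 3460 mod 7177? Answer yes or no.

no

6544 ∈ ⟨3460⟩ iff 6544^552 ≡ 1 (mod 7177), since |⟨3460⟩| = 552.
6544^552 mod 7177 = 4419.
Since 4419 ≠ 1, 6544 does not lie in the subgroup.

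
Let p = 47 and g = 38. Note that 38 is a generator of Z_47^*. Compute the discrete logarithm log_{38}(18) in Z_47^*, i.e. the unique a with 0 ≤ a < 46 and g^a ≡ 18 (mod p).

44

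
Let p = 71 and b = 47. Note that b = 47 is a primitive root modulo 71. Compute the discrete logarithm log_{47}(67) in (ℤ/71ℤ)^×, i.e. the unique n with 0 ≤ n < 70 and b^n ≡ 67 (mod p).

13

Baby-step giant-step with m = ceil(sqrt(70)) = 9.
Baby table (47^j mod 71 for j=0..8):
  0:1  1:47  2:8  3:21  4:64  5:26  6:15  7:66
  8:49
Giant step factor: 47^(-9) ≡ 55 (mod 71).
Scan 67·55^i mod 71 for i = 0, 1, …:
  i=0: 67   i=1: 64
Match at i=1, j=4: n = 1·9 + 4 = 13.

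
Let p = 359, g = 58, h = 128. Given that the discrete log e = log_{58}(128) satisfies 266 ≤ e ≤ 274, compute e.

Compute 58^266 mod 359 = 225, then multiply by 58 repeatedly:
  58^266=225  58^267=126  58^268=128
Found 128 at exponent 268.

268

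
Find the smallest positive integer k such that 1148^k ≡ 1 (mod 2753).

2752

The order of 1148 must divide p − 1 = 2752 = 2^6 · 43.
Divisors: 1, 2, 4, 8, 16, 32, 43, 64, 86, 172, 344, 688, 1376, 2752.
Check each in increasing order: 1148^1 ≡ 1148;  1148^2 ≡ 1970;  1148^4 ≡ 1923;  1148^8 ≡ 650;  1148^16 ≡ 1291;  1148^32 ≡ 1116;  1148^43 ≡ 2522;  1148^64 ≡ 1100;  1148^86 ≡ 1054;  1148^172 ≡ 1457;  1148^344 ≡ 286;  1148^688 ≡ 1959;  1148^1376 ≡ 2752;  1148^2752 ≡ 1.
Smallest exponent giving 1 is 2752.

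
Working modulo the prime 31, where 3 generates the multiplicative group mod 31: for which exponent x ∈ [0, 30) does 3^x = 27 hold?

Successive powers of 3 modulo 31:
  3^0=1  3^1=3  3^2=9  3^3=27
So 3^3 ≡ 27 (mod 31), giving x = 3.

3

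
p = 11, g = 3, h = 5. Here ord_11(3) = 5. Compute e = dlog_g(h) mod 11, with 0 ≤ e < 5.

3

Successive powers of 3 modulo 11:
  3^0=1  3^1=3  3^2=9  3^3=5
So 3^3 ≡ 5 (mod 11), giving e = 3.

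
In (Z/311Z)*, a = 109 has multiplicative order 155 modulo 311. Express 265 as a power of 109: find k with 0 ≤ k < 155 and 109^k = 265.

100

Baby-step giant-step with m = ceil(sqrt(155)) = 13.
Baby table (109^j mod 311 for j=0..12):
  0:1  1:109  2:63  3:25  4:237  5:20  6:3  7:16
  8:189  9:75  10:89  11:60  12:9
Giant step factor: 109^(-13) ≡ 162 (mod 311).
Scan 265·162^i mod 311 for i = 0, 1, …:
  i=0: 265   i=1: 12   i=2: 78   i=3: 196
  i=4: 30   i=5: 195   i=6: 179   i=7: 75
Match at i=7, j=9: k = 7·13 + 9 = 100.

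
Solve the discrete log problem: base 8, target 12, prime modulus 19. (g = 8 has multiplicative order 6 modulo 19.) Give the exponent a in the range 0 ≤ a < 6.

5

Successive powers of 8 modulo 19:
  8^0=1  8^1=8  8^2=7  8^3=18  8^4=11  8^5=12
So 8^5 ≡ 12 (mod 19), giving a = 5.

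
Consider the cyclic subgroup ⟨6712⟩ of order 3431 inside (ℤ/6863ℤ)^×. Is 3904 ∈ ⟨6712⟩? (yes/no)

no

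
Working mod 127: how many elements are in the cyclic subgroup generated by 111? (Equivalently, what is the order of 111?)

14

The order of 111 must divide p − 1 = 126 = 2 · 3^2 · 7.
Divisors: 1, 2, 3, 6, 7, 9, 14, 18, 21, 42, 63, 126.
Check each in increasing order: 111^1 ≡ 111;  111^2 ≡ 2;  111^3 ≡ 95;  111^6 ≡ 8;  111^7 ≡ 126;  111^9 ≡ 125;  111^14 ≡ 1.
Smallest exponent giving 1 is 14.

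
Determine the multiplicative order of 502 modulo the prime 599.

299

The order of 502 must divide p − 1 = 598 = 2 · 13 · 23.
Divisors: 1, 2, 13, 23, 26, 46, 299, 598.
Check each in increasing order: 502^1 ≡ 502;  502^2 ≡ 424;  502^13 ≡ 441;  502^23 ≡ 421;  502^26 ≡ 405;  502^46 ≡ 536;  502^299 ≡ 1.
Smallest exponent giving 1 is 299.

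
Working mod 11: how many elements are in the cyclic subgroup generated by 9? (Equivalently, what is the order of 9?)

5

The order of 9 must divide p − 1 = 10 = 2 · 5.
Divisors: 1, 2, 5, 10.
Check each in increasing order: 9^1 ≡ 9;  9^2 ≡ 4;  9^5 ≡ 1.
Smallest exponent giving 1 is 5.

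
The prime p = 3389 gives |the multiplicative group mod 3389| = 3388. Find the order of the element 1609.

3388

The order of 1609 must divide p − 1 = 3388 = 2^2 · 7 · 11^2.
Divisors: 1, 2, 4, 7, 11, 14, 22, 28, 44, 77, 121, 154, 242, 308, 484, 847, 1694, 3388.
Check each in increasing order: 1609^1 ≡ 1609;  1609^2 ≡ 3074;  1609^4 ≡ 944;  1609^7 ≡ 2;  1609^11 ≡ 1888;  1609^14 ≡ 4;  1609^22 ≡ 2705;  1609^28 ≡ 16;  1609^44 ≡ 174;  1609^77 ≡ 2048;  1609^121 ≡ 507;  1609^154 ≡ 2111;  1609^242 ≡ 2874;  1609^308 ≡ 3175;  1609^484 ≡ 883;  1609^847 ≡ 1344;  1609^1694 ≡ 3388;  1609^3388 ≡ 1.
Smallest exponent giving 1 is 3388.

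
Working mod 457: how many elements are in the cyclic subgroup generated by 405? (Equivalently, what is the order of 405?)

456

The order of 405 must divide p − 1 = 456 = 2^3 · 3 · 19.
Divisors: 1, 2, 3, 4, 6, 8, 12, 19, 24, 38, 57, 76, 114, 152, 228, 456.
Check each in increasing order: 405^1 ≡ 405;  405^2 ≡ 419;  405^3 ≡ 148;  405^4 ≡ 73;  405^6 ≡ 425;  405^8 ≡ 302;  405^12 ≡ 110;  405^19 ≡ 240;  405^24 ≡ 218;  405^38 ≡ 18;  405^57 ≡ 207;  405^76 ≡ 324;  405^114 ≡ 348;  405^152 ≡ 323;  405^228 ≡ 456;  405^456 ≡ 1.
Smallest exponent giving 1 is 456.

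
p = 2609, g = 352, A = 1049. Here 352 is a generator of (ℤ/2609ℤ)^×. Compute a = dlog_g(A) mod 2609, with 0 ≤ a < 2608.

551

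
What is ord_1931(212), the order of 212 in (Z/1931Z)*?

The order of 212 must divide p − 1 = 1930 = 2 · 5 · 193.
Divisors: 1, 2, 5, 10, 193, 386, 965, 1930.
Check each in increasing order: 212^1 ≡ 212;  212^2 ≡ 531;  212^5 ≡ 1627;  212^10 ≡ 1659;  212^193 ≡ 521;  212^386 ≡ 1101;  212^965 ≡ 1930;  212^1930 ≡ 1.
Smallest exponent giving 1 is 1930.

1930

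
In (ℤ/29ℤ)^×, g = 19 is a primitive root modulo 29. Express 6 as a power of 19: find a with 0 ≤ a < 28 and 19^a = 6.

Successive powers of 19 modulo 29:
  19^0=1  19^1=19  19^2=13  19^3=15  19^4=24  19^5=21
  19^6=22  19^7=12  19^8=25  19^9=11  19^10=6
So 19^10 ≡ 6 (mod 29), giving a = 10.

10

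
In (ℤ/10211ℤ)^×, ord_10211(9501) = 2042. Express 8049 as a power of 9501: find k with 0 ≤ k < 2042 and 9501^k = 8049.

Baby-step giant-step with m = ceil(sqrt(2042)) = 46.
Baby table (9501^j mod 10211 for j=0..45):
  0:1  1:9501  2:3761  3:4972  4:2886  5:3351  6:10164  7:2737
  8:7031  9:1169  10:7312  11:5879  12:2209  13:4104  14:6506  15:6323
  16:3510  17:9595  18:8498  19:1121  20:548  21:9149  22:8617  23:8530
  24:9034  25:8579  26:4877  27:9070  28:3441  29:7530  30:4264  31:5227
  32:5634  33:2572  34:1649  35:3475  36:3812  37:9606  38:688  39:1648
  40:4185  41:51  42:4634  43:8013  44:8508  45:4232
Giant step factor: 9501^(-46) ≡ 6322 (mod 10211).
Scan 8049·6322^i mod 10211 for i = 0, 1, …:
  i=0: 8049   i=1: 4365   i=2: 5408   i=3: 2948
  i=4: 2181   i=5: 3432   i=6: 8940   i=7: 795
  i=8: 2178   i=9: 4888     …   i=19: 2411
  i=20: 7530
Match at i=20, j=29: k = 20·46 + 29 = 949.

949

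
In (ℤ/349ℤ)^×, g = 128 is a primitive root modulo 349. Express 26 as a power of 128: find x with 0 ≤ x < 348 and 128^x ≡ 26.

Baby-step giant-step with m = ceil(sqrt(348)) = 19.
Baby table (128^j mod 349 for j=0..18):
  0:1  1:128  2:330  3:11  4:12  5:140  6:121  7:132
  8:144  9:284  10:56  11:188  12:332  13:267  14:323  15:162
  16:145  17:63  18:37
Giant step factor: 128^(-19) ≡ 114 (mod 349).
Scan 26·114^i mod 349 for i = 0, 1, …:
  i=0: 26   i=1: 172   i=2: 64   i=3: 316
  i=4: 77   i=5: 53   i=6: 109   i=7: 211
  i=8: 322   i=9: 63
Match at i=9, j=17: x = 9·19 + 17 = 188.

188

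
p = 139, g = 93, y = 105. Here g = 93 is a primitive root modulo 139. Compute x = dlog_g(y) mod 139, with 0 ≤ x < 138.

63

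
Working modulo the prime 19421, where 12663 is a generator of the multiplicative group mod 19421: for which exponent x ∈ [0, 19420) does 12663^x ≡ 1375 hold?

Baby-step giant-step with m = ceil(sqrt(19420)) = 140.
Baby table (12663^j mod 19421 for j=0..139):
  0:1  1:12663  2:11793  3:6690  4:1068  5:7068  6:10116  7:17413
  8:14206  9:13276  10:5812  11:11187  12:4207  13:1438  14:11917  15:3801
  16:6825  17:1525  18:6601  19:479  20:6225  21:16757  22:45  23:6626
  24:6318  25:9735  26:9218  27:7324  28:8537  29:6745  30:17798  31:14790
  32:9067  33:17890  34:14526  35:6447  36:11898  37:15677  38:15810  39:10362
  40:5730  41:2134  42:8231  43:16067  44:2025  45:6855  46:12416  47:10813
  48:6969  49:18844  50:15166  51:12210  52:4649  53:5236  54:174  55:8789
  56:12777  57:18221  58:11043  59:6309  60:12294  61:186  62:5377  63:18346
  64:1396  65:4438  66:13441  67:17160  68:14932  69:1060  70:2869  71:12877
  72:2735  73:5662  74:14995  75:2568  76:7830  77:7085  78:11756  79:4263
  80:11410  81:12011  82:9442  83:8370  84:8913  85:9888  86:4557  87:5500
  88:2794  89:14781  90:11626  91:8858  92:12579  93:16256  94:6549  95:2317
  96:14461  97:18455  98:2772  99:8089  100:4653  101:17046  102:8504  103:16128
  104:17049  105:7651  106:12665  107:17698  108:10855  109:14448  110:9204  111:4831
  112:18224  113:10190  114:2846  115:12943  116:3390  117:7160  118:9852  119:14793
  120:8214  121:14427  122:15175  123:9651  124:13681  125:7183  126:9786  127:14138
  128:6716  129:149  130:2950  131:9267  132:6339  133:3764  134:4398  135:11867
  136:11544  137:19226  138:16603  139:11464
Giant step factor: 12663^(-140) ≡ 7744 (mod 19421).
Scan 1375·7744^i mod 19421 for i = 0, 1, …:
  i=0: 1375   i=1: 5292   i=2: 2938   i=3: 9881
  i=4: 19145   i=5: 18387   i=6: 13577   i=7: 14415
  i=8: 17273   i=9: 9685     …   i=30: 8465
  i=31: 7085
Match at i=31, j=77: x = 31·140 + 77 = 4417.

4417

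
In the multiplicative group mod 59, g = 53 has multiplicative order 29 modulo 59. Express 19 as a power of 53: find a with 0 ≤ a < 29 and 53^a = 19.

Successive powers of 53 modulo 59:
  53^0=1  53^1=53  53^2=36  53^3=20  53^4=57  53^5=12
  53^6=46  53^7=19
So 53^7 ≡ 19 (mod 59), giving a = 7.

7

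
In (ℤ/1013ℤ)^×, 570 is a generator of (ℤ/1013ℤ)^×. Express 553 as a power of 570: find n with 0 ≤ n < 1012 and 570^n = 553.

735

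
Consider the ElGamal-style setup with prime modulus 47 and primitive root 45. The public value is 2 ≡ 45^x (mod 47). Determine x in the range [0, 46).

24

Successive powers of 45 modulo 47:
  45^0=1  45^1=45  45^2=4  45^3=39  45^4=16  45^5=15
  45^6=17  45^7=13  45^8=21  45^9=5  45^10=37  45^11=20
  45^12=7  45^13=33  45^14=28  45^15=38  45^16=18  45^17=11
  45^18=25  45^19=44  45^20=6  45^21=35  45^22=24  45^23=46
  45^24=2
So 45^24 ≡ 2 (mod 47), giving x = 24.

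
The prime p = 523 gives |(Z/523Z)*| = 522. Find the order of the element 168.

261

The order of 168 must divide p − 1 = 522 = 2 · 3^2 · 29.
Divisors: 1, 2, 3, 6, 9, 18, 29, 58, 87, 174, 261, 522.
Check each in increasing order: 168^1 ≡ 168;  168^2 ≡ 505;  168^3 ≡ 114;  168^6 ≡ 444;  168^9 ≡ 408;  168^18 ≡ 150;  168^29 ≡ 361;  168^58 ≡ 94;  168^87 ≡ 462;  168^174 ≡ 60;  168^261 ≡ 1.
Smallest exponent giving 1 is 261.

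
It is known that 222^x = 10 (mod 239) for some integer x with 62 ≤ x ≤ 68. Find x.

Compute 222^62 mod 239 = 83, then multiply by 222 repeatedly:
  222^62=83  222^63=23  222^64=87  222^65=194  222^66=48
  222^67=140  222^68=10
Found 10 at exponent 68.

68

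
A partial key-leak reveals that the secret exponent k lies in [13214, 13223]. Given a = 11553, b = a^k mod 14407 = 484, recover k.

13220

Compute 11553^13214 mod 14407 = 7956, then multiply by 11553 repeatedly:
  11553^13214=7956  11553^13215=13415  11553^13216=7396  11553^13217=12478  11553^13218=1892
  11553^13219=2857  11553^13220=484
Found 484 at exponent 13220.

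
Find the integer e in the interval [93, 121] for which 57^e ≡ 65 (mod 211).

108

Compute 57^93 mod 211 = 135, then multiply by 57 repeatedly:
  57^93=135  57^94=99  57^95=157  57^96=87  57^97=106
  57^98=134  57^99=42  57^100=73  57^101=152  57^102=13
  57^103=108  57^104=37  57^105=210  57^106=154  57^107=127
  57^108=65
Found 65 at exponent 108.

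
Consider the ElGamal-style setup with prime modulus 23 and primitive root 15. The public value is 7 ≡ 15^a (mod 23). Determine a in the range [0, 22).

5

Successive powers of 15 modulo 23:
  15^0=1  15^1=15  15^2=18  15^3=17  15^4=2  15^5=7
So 15^5 ≡ 7 (mod 23), giving a = 5.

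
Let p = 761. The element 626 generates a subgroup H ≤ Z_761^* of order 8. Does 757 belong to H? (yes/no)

no

⟨626⟩ has order 8; its elements mod 761 are {1, 39, 62, 135, 626, 699, 722, 760}.
757 is not in this set.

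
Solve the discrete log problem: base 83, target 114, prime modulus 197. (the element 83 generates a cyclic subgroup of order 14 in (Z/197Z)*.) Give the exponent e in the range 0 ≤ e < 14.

Successive powers of 83 modulo 197:
  83^0=1  83^1=83  83^2=191  83^3=93  83^4=36  83^5=33
  83^6=178  83^7=196  83^8=114
So 83^8 ≡ 114 (mod 197), giving e = 8.

8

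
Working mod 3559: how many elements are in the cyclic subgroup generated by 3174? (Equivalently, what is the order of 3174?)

1186

The order of 3174 must divide p − 1 = 3558 = 2 · 3 · 593.
Divisors: 1, 2, 3, 6, 593, 1186, 1779, 3558.
Check each in increasing order: 3174^1 ≡ 3174;  3174^2 ≡ 2306;  3174^3 ≡ 1940;  3174^6 ≡ 1737;  3174^593 ≡ 3558;  3174^1186 ≡ 1.
Smallest exponent giving 1 is 1186.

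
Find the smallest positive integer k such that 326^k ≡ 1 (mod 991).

The order of 326 must divide p − 1 = 990 = 2 · 3^2 · 5 · 11.
Divisors: 1, 2, 3, 5, 6, 9, 10, 11, 15, 18, 22, 30, 33, 45, 55, 66, 90, 99, 110, 165, 198, 330, 495, 990.
Check each in increasing order: 326^1 ≡ 326;  326^2 ≡ 239;  326^3 ≡ 616;  326^5 ≡ 556;  326^6 ≡ 894;  326^9 ≡ 699;  326^10 ≡ 935;  326^11 ≡ 573;  326^15 ≡ 576;  326^18 ≡ 38;  326^22 ≡ 308;  326^30 ≡ 782;  326^33 ≡ 86;  326^45 ≡ 518;  326^55 ≡ 722;  326^66 ≡ 459;  326^90 ≡ 754;  326^99 ≡ 825;  326^110 ≡ 18;  326^165 ≡ 113;  326^198 ≡ 799;  326^330 ≡ 877;  326^495 ≡ 1.
Smallest exponent giving 1 is 495.

495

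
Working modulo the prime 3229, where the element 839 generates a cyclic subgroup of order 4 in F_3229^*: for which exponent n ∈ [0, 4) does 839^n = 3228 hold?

2

Successive powers of 839 modulo 3229:
  839^0=1  839^1=839  839^2=3228
So 839^2 ≡ 3228 (mod 3229), giving n = 2.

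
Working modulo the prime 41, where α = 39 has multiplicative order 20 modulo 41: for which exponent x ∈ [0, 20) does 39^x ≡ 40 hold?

10

Successive powers of 39 modulo 41:
  39^0=1  39^1=39  39^2=4  39^3=33  39^4=16  39^5=9
  39^6=23  39^7=36  39^8=10  39^9=21  39^10=40
So 39^10 ≡ 40 (mod 41), giving x = 10.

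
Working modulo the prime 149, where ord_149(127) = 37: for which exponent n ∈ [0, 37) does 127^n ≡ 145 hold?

35

Successive powers of 127 modulo 149:
  127^0=1  127^1=127  127^2=37  127^3=80  127^4=28  127^5=129
  127^6=142  127^7=5  127^8=39  127^9=36  127^10=102  127^11=140
  127^12=49  127^13=114  127^14=25  127^15=46  127^16=31  127^17=63
  127^18=104  127^19=96  127^20=123  127^21=125  127^22=81  127^23=6
  127^24=17  127^25=73  127^26=33  127^27=19  127^28=29  127^29=107
  127^30=30  127^31=85  127^32=67  127^33=16  127^34=95  127^35=145
So 127^35 ≡ 145 (mod 149), giving n = 35.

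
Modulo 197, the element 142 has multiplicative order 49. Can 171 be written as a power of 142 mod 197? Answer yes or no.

yes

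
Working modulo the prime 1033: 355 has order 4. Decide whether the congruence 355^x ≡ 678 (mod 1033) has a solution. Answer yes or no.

⟨355⟩ has order 4; its elements mod 1033 are {1, 355, 678, 1032}.
678 is in this set.

yes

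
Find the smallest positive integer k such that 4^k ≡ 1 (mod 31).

The order of 4 must divide p − 1 = 30 = 2 · 3 · 5.
Divisors: 1, 2, 3, 5, 6, 10, 15, 30.
Check each in increasing order: 4^1 ≡ 4;  4^2 ≡ 16;  4^3 ≡ 2;  4^5 ≡ 1.
Smallest exponent giving 1 is 5.

5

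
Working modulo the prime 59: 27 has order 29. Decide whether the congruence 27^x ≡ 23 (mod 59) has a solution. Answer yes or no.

no

23 ∈ ⟨27⟩ iff 23^29 ≡ 1 (mod 59), since |⟨27⟩| = 29.
23^29 mod 59 = 58.
Since 58 ≠ 1, 23 does not lie in the subgroup.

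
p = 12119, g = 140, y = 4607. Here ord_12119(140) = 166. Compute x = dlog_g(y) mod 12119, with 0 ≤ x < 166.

63

Baby-step giant-step with m = ceil(sqrt(166)) = 13.
Baby table (140^j mod 12119 for j=0..12):
  0:1  1:140  2:7481  3:5106  4:11938  5:11017  6:3267  7:8977
  8:8523  9:5558  10:2504  11:11228  12:8569
Giant step factor: 140^(-13) ≡ 5108 (mod 12119).
Scan 4607·5108^i mod 12119 for i = 0, 1, …:
  i=0: 4607   i=1: 9577   i=2: 7032   i=3: 10859
  i=4: 11228
Match at i=4, j=11: x = 4·13 + 11 = 63.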